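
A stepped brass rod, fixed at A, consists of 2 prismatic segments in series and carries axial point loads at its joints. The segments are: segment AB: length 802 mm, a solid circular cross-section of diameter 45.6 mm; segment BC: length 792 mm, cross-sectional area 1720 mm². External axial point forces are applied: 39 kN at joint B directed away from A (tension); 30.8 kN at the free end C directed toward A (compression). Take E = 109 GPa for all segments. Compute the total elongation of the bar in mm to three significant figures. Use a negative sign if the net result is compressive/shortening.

-0.0932 mm

Internal axial forces (sectioning from the free end, tension +): N_BC = -30.8 kN, N_AB = 8.2 kN.
A_AB = 1633 mm².
δ_AB = 8200·802/(1633·109000) = 0.03694 mm
δ_BC = -30800·792/(1720·109000) = -0.1301 mm
δ = Σδ_i = -0.09317 mm.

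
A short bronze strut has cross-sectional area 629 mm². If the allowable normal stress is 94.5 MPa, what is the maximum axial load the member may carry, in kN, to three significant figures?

P_max = σ_allow · A = 94.5 · 629 = 59440 N = 59.44 kN.

59.4 kN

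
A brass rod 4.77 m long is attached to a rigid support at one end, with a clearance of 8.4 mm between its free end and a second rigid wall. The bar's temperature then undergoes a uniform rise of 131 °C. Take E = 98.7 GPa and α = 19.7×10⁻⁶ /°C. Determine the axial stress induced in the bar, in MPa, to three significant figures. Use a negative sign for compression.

-80.9 MPa

Free thermal expansion αLΔT = 19.7e-6 · 4770 · 131 = 12.31 mm.
The walls engage after the gap closes; constrained expansion = 12.31 − 8.4 = 3.91 mm.
The walls impose strain ε = −(3.91)/4770 = -8.1969e-04; σ = Eε = 98700 · -8.1969e-04 = -80.9 MPa.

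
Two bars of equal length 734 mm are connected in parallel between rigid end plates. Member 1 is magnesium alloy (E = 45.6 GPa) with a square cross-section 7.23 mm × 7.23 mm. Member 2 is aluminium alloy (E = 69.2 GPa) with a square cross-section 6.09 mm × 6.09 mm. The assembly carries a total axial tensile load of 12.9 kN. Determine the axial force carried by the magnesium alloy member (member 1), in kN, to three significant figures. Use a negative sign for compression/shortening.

6.21 kN

A_1 = 52.27 mm².
A_2 = 37.09 mm².
Equal strain + equilibrium ⇒ each member carries load in proportion to AE: A₁E₁ = 2384000 N, A₂E₂ = 2566000 N, ΣAE = 4950000 N.
F₁ = P·A₁E₁/ΣAE = 12900·2384000/4950000 = 6212 N.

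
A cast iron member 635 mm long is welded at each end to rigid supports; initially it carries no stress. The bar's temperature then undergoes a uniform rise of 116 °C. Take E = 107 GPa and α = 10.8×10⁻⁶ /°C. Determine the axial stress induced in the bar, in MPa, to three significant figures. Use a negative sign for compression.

Free thermal expansion αLΔT = 10.8e-6 · 635 · 116 = 0.7955 mm.
The walls impose strain ε = −(0.7955)/635 = -1.2528e-03; σ = Eε = 107000 · -1.2528e-03 = -134 MPa.

-134 MPa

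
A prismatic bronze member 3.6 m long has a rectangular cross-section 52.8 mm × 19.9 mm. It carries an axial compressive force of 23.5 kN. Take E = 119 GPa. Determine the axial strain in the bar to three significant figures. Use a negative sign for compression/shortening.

-1.88e-04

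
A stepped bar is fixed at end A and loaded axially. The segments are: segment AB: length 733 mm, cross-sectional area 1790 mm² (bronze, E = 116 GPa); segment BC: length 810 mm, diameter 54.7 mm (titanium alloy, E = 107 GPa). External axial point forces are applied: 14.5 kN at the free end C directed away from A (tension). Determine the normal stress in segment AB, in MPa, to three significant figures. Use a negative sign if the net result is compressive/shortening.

Internal axial forces (sectioning from the free end, tension +): N_BC = 14.5 kN, N_AB = 14.5 kN.
σ_AB = N_AB/A_AB = 14500/1790 = 8.101 MPa.

8.10 MPa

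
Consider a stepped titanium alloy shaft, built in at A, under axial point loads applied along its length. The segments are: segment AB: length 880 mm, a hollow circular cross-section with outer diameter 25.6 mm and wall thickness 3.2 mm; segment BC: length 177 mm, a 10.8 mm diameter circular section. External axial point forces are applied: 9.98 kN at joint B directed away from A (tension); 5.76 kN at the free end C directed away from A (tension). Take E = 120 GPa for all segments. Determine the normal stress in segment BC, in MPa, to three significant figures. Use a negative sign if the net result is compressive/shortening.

Internal axial forces (sectioning from the free end, tension +): N_BC = 5.76 kN, N_AB = 15.74 kN.
A_BC = 91.61 mm².
σ_BC = N_BC/A_BC = 5760/91.61 = 62.88 MPa.

62.9 MPa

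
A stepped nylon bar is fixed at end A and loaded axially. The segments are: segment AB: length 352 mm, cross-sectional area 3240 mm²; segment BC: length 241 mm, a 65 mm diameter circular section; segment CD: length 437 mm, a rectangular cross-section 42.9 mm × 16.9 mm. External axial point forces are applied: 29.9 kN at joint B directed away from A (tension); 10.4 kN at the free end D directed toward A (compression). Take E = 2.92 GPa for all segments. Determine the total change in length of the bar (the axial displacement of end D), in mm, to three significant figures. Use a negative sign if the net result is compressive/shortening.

Internal axial forces (sectioning from the free end, tension +): N_CD = -10.4 kN, N_BC = -10.4 kN, N_AB = 19.5 kN.
A_BC = 3318 mm².
A_CD = 725 mm².
δ_AB = 19500·352/(3240·2920) = 0.7255 mm
δ_BC = -10400·241/(3318·2920) = -0.2587 mm
δ_CD = -10400·437/(725·2920) = -2.147 mm
δ = Σδ_i = -1.68 mm.

-1.68 mm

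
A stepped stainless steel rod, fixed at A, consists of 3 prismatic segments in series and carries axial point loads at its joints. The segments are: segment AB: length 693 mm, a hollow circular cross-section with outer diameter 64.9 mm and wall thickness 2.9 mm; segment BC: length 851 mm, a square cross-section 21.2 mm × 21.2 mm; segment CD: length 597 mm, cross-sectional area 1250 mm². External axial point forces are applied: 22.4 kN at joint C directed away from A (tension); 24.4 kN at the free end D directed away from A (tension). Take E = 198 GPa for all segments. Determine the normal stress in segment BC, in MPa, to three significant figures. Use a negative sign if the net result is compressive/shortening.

Internal axial forces (sectioning from the free end, tension +): N_CD = 24.4 kN, N_BC = 46.8 kN, N_AB = 46.8 kN.
A_BC = 449.4 mm².
σ_BC = N_BC/A_BC = 46800/449.4 = 104.1 MPa.

104 MPa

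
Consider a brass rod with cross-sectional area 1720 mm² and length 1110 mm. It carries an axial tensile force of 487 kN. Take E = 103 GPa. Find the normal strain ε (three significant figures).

0.00275

σ = N/A = 283.1 MPa; ε = σ/E = 283.1/103000 = 2.749e-03.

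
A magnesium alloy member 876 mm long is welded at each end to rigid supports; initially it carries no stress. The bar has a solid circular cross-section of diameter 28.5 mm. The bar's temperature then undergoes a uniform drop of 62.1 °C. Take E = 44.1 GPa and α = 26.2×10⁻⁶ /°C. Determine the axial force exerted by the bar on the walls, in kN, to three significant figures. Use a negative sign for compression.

45.8 kN

Free thermal expansion αLΔT = 26.2e-6 · 876 · -62.1 = -1.425 mm.
The walls impose strain ε = −(-1.425)/876 = 1.6270e-03; σ = Eε = 44100 · 1.6270e-03 = 71.75 MPa.
Wall reaction R = σ·A = 71.75·637.9 = 45770 N = 45.77 kN.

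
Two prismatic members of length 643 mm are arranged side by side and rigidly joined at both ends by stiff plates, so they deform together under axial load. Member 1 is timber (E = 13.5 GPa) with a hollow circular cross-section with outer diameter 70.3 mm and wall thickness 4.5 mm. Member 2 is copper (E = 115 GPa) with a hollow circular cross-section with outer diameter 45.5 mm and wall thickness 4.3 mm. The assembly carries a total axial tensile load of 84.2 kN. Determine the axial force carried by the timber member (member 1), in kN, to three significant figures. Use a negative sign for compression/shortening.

13.8 kN

A_1 = 930.2 mm².
A_2 = 556.6 mm².
Equal strain + equilibrium ⇒ each member carries load in proportion to AE: A₁E₁ = 12560000 N, A₂E₂ = 64000000 N, ΣAE = 76560000 N.
F₁ = P·A₁E₁/ΣAE = 84200·12560000/76560000 = 13810 N.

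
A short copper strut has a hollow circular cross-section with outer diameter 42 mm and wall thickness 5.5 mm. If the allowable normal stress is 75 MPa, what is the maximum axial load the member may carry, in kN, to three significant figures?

A = 630.7 mm².
P_max = σ_allow · A = 75 · 630.7 = 47300 N = 47.3 kN.

47.3 kN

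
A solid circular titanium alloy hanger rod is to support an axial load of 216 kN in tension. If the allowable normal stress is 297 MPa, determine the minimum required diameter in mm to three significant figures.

Required area A ≥ P/σ_allow = 216000/297 = 727.3 mm².
For a solid circular section, d ≥ √(4A/π) = 30.43 mm.

30.4 mm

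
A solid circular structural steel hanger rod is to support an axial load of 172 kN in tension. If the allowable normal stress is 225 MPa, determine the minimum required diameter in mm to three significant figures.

Required area A ≥ P/σ_allow = 172000/225 = 764.4 mm².
For a solid circular section, d ≥ √(4A/π) = 31.2 mm.

31.2 mm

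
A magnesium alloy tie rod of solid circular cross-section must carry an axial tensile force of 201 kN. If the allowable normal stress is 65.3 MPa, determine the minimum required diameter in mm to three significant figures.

62.6 mm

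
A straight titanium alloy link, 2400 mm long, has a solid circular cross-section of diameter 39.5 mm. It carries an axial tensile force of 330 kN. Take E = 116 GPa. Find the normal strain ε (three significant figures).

A = 1225 mm².
σ = N/A = 269.3 MPa; ε = σ/E = 269.3/116000 = 2.322e-03.

0.00232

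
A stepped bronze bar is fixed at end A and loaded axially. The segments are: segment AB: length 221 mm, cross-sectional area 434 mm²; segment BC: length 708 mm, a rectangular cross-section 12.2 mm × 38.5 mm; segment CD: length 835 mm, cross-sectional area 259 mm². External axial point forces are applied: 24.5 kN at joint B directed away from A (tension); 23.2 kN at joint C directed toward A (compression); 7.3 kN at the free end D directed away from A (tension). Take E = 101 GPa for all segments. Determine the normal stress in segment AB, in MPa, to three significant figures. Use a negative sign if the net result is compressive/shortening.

19.8 MPa

Internal axial forces (sectioning from the free end, tension +): N_CD = 7.3 kN, N_BC = -15.9 kN, N_AB = 8.6 kN.
σ_AB = N_AB/A_AB = 8600/434 = 19.82 MPa.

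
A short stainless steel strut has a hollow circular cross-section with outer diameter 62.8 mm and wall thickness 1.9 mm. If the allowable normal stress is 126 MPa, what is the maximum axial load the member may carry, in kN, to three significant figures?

A = 363.5 mm².
P_max = σ_allow · A = 126 · 363.5 = 45800 N = 45.8 kN.

45.8 kN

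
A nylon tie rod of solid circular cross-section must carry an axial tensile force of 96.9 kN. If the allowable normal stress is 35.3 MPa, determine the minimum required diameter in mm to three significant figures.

59.1 mm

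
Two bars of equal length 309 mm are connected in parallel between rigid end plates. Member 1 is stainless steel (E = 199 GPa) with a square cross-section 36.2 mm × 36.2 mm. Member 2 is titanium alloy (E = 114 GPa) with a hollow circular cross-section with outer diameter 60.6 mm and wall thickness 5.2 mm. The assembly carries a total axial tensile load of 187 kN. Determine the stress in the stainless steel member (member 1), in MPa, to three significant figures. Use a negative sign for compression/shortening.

A_1 = 1310 mm².
A_2 = 905 mm².
Equal strain + equilibrium ⇒ each member carries load in proportion to AE: A₁E₁ = 260800000 N, A₂E₂ = 103200000 N, ΣAE = 364000000 N.
σ₁ = P·E₁/ΣAE = 187000·199000/364000000 = 102.2 MPa.

102 MPa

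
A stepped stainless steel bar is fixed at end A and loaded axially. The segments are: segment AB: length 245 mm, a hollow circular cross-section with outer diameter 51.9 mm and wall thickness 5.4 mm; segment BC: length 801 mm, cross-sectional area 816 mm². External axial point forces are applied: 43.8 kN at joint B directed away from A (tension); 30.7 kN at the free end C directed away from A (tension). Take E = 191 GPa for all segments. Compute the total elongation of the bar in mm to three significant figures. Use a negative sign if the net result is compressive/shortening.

0.279 mm

Internal axial forces (sectioning from the free end, tension +): N_BC = 30.7 kN, N_AB = 74.5 kN.
A_AB = 788.9 mm².
δ_AB = 74500·245/(788.9·191000) = 0.1211 mm
δ_BC = 30700·801/(816·191000) = 0.1578 mm
δ = Σδ_i = 0.2789 mm.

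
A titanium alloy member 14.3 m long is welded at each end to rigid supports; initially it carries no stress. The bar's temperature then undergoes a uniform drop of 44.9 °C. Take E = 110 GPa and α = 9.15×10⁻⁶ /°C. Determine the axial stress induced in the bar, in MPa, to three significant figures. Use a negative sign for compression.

45.2 MPa

Free thermal expansion αLΔT = 9.15e-6 · 14300 · -44.9 = -5.875 mm.
The walls impose strain ε = −(-5.875)/14300 = 4.1084e-04; σ = Eε = 110000 · 4.1084e-04 = 45.19 MPa.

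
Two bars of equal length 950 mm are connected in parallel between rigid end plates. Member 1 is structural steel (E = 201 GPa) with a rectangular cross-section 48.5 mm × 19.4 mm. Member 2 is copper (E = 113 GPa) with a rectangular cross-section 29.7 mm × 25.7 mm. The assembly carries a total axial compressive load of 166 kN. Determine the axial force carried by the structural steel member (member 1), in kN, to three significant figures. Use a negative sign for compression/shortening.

A_1 = 940.9 mm².
A_2 = 763.3 mm².
Equal strain + equilibrium ⇒ each member carries load in proportion to AE: A₁E₁ = 189100000 N, A₂E₂ = 86250000 N, ΣAE = 275400000 N.
F₁ = P·A₁E₁/ΣAE = -166000·189100000/275400000 = -114000 N.

-114 kN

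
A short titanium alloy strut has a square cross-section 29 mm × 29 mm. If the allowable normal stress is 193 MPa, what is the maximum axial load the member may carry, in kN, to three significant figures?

162 kN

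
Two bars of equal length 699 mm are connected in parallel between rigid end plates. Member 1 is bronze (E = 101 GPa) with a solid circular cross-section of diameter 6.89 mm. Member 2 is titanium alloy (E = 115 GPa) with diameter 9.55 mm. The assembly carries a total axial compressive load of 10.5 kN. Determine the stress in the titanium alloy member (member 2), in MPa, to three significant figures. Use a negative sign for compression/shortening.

-101 MPa

A_1 = 37.28 mm².
A_2 = 71.63 mm².
Equal strain + equilibrium ⇒ each member carries load in proportion to AE: A₁E₁ = 3766000 N, A₂E₂ = 8237000 N, ΣAE = 12000000 N.
σ₂ = P·E₂/ΣAE = -10500·115000/12000000 = -100.6 MPa.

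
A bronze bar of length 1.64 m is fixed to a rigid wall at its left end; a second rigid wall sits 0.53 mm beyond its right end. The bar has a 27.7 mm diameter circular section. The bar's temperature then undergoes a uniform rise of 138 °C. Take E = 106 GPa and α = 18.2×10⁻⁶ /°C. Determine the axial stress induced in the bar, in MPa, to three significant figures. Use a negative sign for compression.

Free thermal expansion αLΔT = 18.2e-6 · 1640 · 138 = 4.119 mm.
The walls engage after the gap closes; constrained expansion = 4.119 − 0.53 = 3.589 mm.
The walls impose strain ε = −(3.589)/1640 = -2.1884e-03; σ = Eε = 106000 · -2.1884e-03 = -232 MPa.

-232 MPa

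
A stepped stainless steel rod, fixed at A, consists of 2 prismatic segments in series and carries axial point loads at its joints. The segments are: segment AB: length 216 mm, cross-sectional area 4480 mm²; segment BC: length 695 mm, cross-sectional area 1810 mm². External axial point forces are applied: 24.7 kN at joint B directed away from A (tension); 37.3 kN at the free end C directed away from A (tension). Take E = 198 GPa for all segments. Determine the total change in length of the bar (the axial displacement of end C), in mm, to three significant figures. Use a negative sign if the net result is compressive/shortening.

0.0874 mm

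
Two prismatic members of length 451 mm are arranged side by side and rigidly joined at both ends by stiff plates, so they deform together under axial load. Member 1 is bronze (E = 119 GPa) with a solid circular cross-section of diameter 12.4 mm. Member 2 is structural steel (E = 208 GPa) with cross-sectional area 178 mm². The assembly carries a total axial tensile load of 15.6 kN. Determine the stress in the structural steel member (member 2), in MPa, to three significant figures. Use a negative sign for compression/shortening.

A_1 = 120.8 mm².
Equal strain + equilibrium ⇒ each member carries load in proportion to AE: A₁E₁ = 14370000 N, A₂E₂ = 37020000 N, ΣAE = 51390000 N.
σ₂ = P·E₂/ΣAE = 15600·208000/51390000 = 63.13 MPa.

63.1 MPa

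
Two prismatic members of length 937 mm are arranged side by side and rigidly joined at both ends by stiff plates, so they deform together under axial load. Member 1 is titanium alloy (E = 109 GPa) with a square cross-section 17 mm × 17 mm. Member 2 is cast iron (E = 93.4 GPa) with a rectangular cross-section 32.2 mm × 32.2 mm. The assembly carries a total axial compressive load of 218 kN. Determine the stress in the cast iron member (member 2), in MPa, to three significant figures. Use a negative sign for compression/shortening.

-159 MPa

A_1 = 289 mm².
A_2 = 1037 mm².
Equal strain + equilibrium ⇒ each member carries load in proportion to AE: A₁E₁ = 31500000 N, A₂E₂ = 96840000 N, ΣAE = 128300000 N.
σ₂ = P·E₂/ΣAE = -218000·93400/128300000 = -158.6 MPa.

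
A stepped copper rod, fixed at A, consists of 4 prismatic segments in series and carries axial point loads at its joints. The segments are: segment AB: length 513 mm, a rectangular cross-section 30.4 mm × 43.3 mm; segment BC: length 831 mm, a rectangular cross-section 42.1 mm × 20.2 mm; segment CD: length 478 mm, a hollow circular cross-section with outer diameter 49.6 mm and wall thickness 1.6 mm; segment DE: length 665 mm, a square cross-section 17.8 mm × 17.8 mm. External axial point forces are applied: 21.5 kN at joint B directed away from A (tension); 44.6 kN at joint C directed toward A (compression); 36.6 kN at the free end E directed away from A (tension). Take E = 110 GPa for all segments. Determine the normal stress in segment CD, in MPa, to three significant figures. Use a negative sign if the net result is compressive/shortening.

Internal axial forces (sectioning from the free end, tension +): N_DE = 36.6 kN, N_CD = 36.6 kN, N_BC = -8 kN, N_AB = 13.5 kN.
A_CD = 241.3 mm².
σ_CD = N_CD/A_CD = 36600/241.3 = 151.7 MPa.

152 MPa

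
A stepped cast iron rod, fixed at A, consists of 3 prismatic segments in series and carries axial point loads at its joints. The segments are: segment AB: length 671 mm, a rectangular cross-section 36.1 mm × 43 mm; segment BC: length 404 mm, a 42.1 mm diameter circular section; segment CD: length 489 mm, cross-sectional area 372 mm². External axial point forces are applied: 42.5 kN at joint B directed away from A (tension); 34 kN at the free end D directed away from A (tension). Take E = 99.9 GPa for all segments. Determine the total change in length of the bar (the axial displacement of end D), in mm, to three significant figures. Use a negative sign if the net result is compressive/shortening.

0.877 mm

Internal axial forces (sectioning from the free end, tension +): N_CD = 34 kN, N_BC = 34 kN, N_AB = 76.5 kN.
A_AB = 1552 mm².
A_BC = 1392 mm².
δ_AB = 76500·671/(1552·99900) = 0.331 mm
δ_BC = 34000·404/(1392·99900) = 0.09877 mm
δ_CD = 34000·489/(372·99900) = 0.4474 mm
δ = Σδ_i = 0.8772 mm.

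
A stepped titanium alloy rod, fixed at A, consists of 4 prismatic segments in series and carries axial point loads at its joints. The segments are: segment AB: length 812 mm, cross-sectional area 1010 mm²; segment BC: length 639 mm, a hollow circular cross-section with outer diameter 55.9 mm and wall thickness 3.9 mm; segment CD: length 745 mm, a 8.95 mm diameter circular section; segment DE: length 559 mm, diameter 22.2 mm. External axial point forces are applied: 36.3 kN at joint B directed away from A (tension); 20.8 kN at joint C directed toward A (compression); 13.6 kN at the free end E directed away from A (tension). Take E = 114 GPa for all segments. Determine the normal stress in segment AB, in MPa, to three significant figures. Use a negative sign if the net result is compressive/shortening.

Internal axial forces (sectioning from the free end, tension +): N_DE = 13.6 kN, N_CD = 13.6 kN, N_BC = -7.2 kN, N_AB = 29.1 kN.
σ_AB = N_AB/A_AB = 29100/1010 = 28.81 MPa.

28.8 MPa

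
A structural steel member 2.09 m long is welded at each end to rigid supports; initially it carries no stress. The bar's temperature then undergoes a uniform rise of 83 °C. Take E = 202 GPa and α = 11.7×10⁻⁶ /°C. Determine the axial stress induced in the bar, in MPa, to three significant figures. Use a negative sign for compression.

-196 MPa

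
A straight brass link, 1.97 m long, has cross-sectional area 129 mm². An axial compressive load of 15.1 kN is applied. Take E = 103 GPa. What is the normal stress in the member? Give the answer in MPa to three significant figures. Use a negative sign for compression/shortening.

-117 MPa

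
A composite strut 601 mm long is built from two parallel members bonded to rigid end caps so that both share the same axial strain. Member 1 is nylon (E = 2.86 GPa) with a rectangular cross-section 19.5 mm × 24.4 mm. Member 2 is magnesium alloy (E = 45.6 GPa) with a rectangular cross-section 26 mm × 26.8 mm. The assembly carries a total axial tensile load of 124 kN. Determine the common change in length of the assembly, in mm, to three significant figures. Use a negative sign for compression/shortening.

2.25 mm

A_1 = 475.8 mm².
A_2 = 696.8 mm².
Equal strain + equilibrium ⇒ each member carries load in proportion to AE: A₁E₁ = 1361000 N, A₂E₂ = 31770000 N, ΣAE = 33130000 N.
δ = PL/ΣAE = 124000·601/33130000 = 2.249 mm.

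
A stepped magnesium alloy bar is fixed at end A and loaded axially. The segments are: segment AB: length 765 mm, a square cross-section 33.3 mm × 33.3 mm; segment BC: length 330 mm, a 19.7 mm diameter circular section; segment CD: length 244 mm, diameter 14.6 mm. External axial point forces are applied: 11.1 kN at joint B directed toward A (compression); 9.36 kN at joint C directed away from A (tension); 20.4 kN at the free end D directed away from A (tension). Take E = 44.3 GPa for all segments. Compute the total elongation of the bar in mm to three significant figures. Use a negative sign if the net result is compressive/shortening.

Internal axial forces (sectioning from the free end, tension +): N_CD = 20.4 kN, N_BC = 29.76 kN, N_AB = 18.66 kN.
A_AB = 1109 mm².
A_BC = 304.8 mm².
A_CD = 167.4 mm².
δ_AB = 18660·765/(1109·44300) = 0.2906 mm
δ_BC = 29760·330/(304.8·44300) = 0.7273 mm
δ_CD = 20400·244/(167.4·44300) = 0.6712 mm
δ = Σδ_i = 1.689 mm.

1.69 mm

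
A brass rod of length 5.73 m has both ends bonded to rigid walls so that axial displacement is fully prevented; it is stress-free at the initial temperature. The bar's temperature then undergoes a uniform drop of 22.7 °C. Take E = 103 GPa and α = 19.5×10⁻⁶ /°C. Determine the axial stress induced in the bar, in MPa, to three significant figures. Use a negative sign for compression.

45.6 MPa

Free thermal expansion αLΔT = 19.5e-6 · 5730 · -22.7 = -2.536 mm.
The walls impose strain ε = −(-2.536)/5730 = 4.4265e-04; σ = Eε = 103000 · 4.4265e-04 = 45.59 MPa.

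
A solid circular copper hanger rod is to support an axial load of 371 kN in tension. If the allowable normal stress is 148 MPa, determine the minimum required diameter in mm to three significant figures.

Required area A ≥ P/σ_allow = 371000/148 = 2507 mm².
For a solid circular section, d ≥ √(4A/π) = 56.5 mm.

56.5 mm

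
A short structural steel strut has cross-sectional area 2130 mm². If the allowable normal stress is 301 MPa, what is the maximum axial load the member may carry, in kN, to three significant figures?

P_max = σ_allow · A = 301 · 2130 = 641100 N = 641.1 kN.

641 kN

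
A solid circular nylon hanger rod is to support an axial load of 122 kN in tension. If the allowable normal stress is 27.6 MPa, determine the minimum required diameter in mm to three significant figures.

75.0 mm

Required area A ≥ P/σ_allow = 122000/27.6 = 4420 mm².
For a solid circular section, d ≥ √(4A/π) = 75.02 mm.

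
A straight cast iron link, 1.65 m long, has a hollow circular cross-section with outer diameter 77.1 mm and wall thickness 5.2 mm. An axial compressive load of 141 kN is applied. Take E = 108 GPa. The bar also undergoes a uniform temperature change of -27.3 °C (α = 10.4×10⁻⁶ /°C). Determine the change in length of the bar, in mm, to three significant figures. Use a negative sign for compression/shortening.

A = 1175 mm².
δ_mech = NL/(AE) = -141000·1650/(1175·108000) = -1.834 mm.
δ_thermal = αLΔT = 10.4e-6·1650·-27.3 = -0.4685 mm.
δ = δ_mech + δ_thermal = -2.302 mm.

-2.30 mm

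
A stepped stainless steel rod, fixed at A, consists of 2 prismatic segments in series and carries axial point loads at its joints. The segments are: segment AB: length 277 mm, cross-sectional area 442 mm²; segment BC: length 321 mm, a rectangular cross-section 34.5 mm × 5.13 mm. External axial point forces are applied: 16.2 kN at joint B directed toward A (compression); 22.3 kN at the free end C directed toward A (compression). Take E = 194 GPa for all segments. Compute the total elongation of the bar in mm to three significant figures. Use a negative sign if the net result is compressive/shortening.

-0.333 mm

Internal axial forces (sectioning from the free end, tension +): N_BC = -22.3 kN, N_AB = -38.5 kN.
A_BC = 177 mm².
δ_AB = -38500·277/(442·194000) = -0.1244 mm
δ_BC = -22300·321/(177·194000) = -0.2085 mm
δ = Σδ_i = -0.3329 mm.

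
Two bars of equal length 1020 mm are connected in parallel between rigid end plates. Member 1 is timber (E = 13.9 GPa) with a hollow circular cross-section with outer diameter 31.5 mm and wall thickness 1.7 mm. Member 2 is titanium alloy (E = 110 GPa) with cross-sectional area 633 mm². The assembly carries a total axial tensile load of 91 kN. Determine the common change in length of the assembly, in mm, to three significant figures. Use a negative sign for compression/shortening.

1.29 mm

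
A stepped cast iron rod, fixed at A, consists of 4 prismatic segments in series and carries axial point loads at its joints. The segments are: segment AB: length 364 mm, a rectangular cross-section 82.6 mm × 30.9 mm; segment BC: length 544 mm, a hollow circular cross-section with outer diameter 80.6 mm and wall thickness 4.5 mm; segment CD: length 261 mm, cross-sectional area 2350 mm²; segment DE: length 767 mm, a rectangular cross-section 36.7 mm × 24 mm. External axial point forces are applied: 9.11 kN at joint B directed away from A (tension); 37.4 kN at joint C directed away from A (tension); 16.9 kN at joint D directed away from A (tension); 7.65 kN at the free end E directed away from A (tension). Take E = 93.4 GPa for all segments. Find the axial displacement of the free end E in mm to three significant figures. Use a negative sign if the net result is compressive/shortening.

Internal axial forces (sectioning from the free end, tension +): N_DE = 7.65 kN, N_CD = 24.55 kN, N_BC = 61.95 kN, N_AB = 71.06 kN.
A_AB = 2552 mm².
A_BC = 1076 mm².
A_DE = 880.8 mm².
δ_AB = 71060·364/(2552·93400) = 0.1085 mm
δ_BC = 61950·544/(1076·93400) = 0.3354 mm
δ_CD = 24550·261/(2350·93400) = 0.02919 mm
δ_DE = 7650·767/(880.8·93400) = 0.07132 mm
δ = Σδ_i = 0.5444 mm.

0.544 mm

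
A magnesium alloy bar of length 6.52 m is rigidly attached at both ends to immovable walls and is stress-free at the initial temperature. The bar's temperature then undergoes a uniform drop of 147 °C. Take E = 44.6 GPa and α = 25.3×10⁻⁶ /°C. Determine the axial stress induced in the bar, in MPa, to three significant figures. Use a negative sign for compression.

Free thermal expansion αLΔT = 25.3e-6 · 6520 · -147 = -24.25 mm.
The walls impose strain ε = −(-24.25)/6520 = 3.7191e-03; σ = Eε = 44600 · 3.7191e-03 = 165.9 MPa.

166 MPa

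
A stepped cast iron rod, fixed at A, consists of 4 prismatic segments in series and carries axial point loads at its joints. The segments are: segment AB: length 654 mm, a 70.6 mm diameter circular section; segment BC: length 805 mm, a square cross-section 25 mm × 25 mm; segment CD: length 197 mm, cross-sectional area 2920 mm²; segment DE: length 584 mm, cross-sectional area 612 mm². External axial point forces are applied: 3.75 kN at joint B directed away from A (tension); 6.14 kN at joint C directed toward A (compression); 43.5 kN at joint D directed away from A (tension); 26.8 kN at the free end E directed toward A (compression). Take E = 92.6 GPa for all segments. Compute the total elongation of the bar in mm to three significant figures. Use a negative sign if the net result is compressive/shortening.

-0.0913 mm

Internal axial forces (sectioning from the free end, tension +): N_DE = -26.8 kN, N_CD = 16.7 kN, N_BC = 10.56 kN, N_AB = 14.31 kN.
A_AB = 3915 mm².
A_BC = 625 mm².
δ_AB = 14310·654/(3915·92600) = 0.02582 mm
δ_BC = 10560·805/(625·92600) = 0.1469 mm
δ_CD = 16700·197/(2920·92600) = 0.01217 mm
δ_DE = -26800·584/(612·92600) = -0.2762 mm
δ = Σδ_i = -0.09131 mm.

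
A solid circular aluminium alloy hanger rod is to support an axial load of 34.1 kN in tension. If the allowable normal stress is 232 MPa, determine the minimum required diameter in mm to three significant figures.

13.7 mm

Required area A ≥ P/σ_allow = 34100/232 = 147 mm².
For a solid circular section, d ≥ √(4A/π) = 13.68 mm.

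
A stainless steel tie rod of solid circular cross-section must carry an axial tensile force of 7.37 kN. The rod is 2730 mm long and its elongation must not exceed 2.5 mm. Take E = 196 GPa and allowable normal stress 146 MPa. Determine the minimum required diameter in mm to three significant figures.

Required area A ≥ P/σ_allow = 7370/146 = 50.48 mm².
For a solid circular section, d ≥ √(4A/π) = 8.017 mm.
Elongation limit: A ≥ PL/(Eδ_allow) = 7370·2730/(196000·2.5) = 41.06 mm² ⇒ d ≥ 7.231 mm.
The stress limit governs.

8.02 mm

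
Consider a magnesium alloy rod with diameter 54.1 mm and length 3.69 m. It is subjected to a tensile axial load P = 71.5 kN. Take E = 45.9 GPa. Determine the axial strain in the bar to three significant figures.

6.78e-04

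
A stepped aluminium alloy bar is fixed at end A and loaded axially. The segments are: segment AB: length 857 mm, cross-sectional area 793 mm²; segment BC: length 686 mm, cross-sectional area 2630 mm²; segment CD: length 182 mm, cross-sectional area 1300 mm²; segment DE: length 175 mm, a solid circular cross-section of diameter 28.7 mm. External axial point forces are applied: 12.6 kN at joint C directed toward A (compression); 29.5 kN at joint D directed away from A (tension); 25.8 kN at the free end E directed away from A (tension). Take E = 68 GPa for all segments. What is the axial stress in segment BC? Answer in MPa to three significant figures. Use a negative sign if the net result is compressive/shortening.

Internal axial forces (sectioning from the free end, tension +): N_DE = 25.8 kN, N_CD = 55.3 kN, N_BC = 42.7 kN, N_AB = 42.7 kN.
σ_BC = N_BC/A_BC = 42700/2630 = 16.24 MPa.

16.2 MPa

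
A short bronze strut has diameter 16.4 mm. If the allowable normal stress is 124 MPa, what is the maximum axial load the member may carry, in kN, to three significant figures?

26.2 kN

A = 211.2 mm².
P_max = σ_allow · A = 124 · 211.2 = 26190 N = 26.19 kN.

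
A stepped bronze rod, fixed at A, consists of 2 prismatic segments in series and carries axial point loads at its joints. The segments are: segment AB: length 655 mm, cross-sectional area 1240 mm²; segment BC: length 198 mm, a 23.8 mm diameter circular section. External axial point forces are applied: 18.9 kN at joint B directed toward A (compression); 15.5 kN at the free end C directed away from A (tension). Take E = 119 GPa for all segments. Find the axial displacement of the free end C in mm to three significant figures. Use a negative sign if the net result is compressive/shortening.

Internal axial forces (sectioning from the free end, tension +): N_BC = 15.5 kN, N_AB = -3.4 kN.
A_BC = 444.9 mm².
δ_AB = -3400·655/(1240·119000) = -0.01509 mm
δ_BC = 15500·198/(444.9·119000) = 0.05797 mm
δ = Σδ_i = 0.04288 mm.

0.0429 mm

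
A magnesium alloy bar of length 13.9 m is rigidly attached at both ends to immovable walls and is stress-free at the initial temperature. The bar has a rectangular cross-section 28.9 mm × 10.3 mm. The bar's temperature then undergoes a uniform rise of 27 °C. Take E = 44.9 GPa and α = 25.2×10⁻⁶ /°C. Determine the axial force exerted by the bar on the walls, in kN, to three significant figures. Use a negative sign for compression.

Free thermal expansion αLΔT = 25.2e-6 · 13900 · 27 = 9.458 mm.
The walls impose strain ε = −(9.458)/13900 = -6.8040e-04; σ = Eε = 44900 · -6.8040e-04 = -30.55 MPa.
Wall reaction R = σ·A = -30.55·297.7 = -9094 N = -9.094 kN.

-9.09 kN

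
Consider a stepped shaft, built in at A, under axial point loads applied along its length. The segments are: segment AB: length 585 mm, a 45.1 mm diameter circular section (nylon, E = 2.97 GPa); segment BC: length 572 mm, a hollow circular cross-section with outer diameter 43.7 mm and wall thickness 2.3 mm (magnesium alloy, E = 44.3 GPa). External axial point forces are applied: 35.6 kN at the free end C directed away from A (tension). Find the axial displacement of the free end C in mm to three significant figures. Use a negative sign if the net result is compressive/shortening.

Internal axial forces (sectioning from the free end, tension +): N_BC = 35.6 kN, N_AB = 35.6 kN.
A_AB = 1598 mm².
A_BC = 299.1 mm².
δ_AB = 35600·585/(1598·2970) = 4.389 mm
δ_BC = 35600·572/(299.1·44300) = 1.537 mm
δ = Σδ_i = 5.926 mm.

5.93 mm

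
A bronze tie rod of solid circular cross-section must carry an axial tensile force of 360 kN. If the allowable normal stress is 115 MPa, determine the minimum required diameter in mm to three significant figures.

63.1 mm

Required area A ≥ P/σ_allow = 360000/115 = 3130 mm².
For a solid circular section, d ≥ √(4A/π) = 63.13 mm.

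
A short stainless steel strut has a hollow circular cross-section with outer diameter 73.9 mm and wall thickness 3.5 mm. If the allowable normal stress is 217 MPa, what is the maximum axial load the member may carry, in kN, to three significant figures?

168 kN

A = 774.1 mm².
P_max = σ_allow · A = 217 · 774.1 = 168000 N = 168 kN.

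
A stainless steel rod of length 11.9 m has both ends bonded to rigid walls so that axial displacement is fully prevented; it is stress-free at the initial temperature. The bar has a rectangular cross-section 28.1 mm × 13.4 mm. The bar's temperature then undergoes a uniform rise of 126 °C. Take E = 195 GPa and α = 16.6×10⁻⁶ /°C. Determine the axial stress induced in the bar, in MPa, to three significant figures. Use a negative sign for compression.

Free thermal expansion αLΔT = 16.6e-6 · 11900 · 126 = 24.89 mm.
The walls impose strain ε = −(24.89)/11900 = -2.0916e-03; σ = Eε = 195000 · -2.0916e-03 = -407.9 MPa.

-408 MPa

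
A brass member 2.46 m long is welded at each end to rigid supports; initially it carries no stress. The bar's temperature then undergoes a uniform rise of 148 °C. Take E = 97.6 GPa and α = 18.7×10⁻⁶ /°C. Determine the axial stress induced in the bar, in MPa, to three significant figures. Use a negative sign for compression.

-270 MPa

Free thermal expansion αLΔT = 18.7e-6 · 2460 · 148 = 6.808 mm.
The walls impose strain ε = −(6.808)/2460 = -2.7676e-03; σ = Eε = 97600 · -2.7676e-03 = -270.1 MPa.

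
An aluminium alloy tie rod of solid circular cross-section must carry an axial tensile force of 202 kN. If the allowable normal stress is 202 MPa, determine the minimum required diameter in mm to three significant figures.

35.7 mm

Required area A ≥ P/σ_allow = 202000/202 = 1000 mm².
For a solid circular section, d ≥ √(4A/π) = 35.68 mm.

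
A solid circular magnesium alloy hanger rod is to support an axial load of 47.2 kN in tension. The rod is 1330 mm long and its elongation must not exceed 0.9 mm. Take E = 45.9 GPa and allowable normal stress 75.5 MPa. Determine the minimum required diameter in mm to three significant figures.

44.0 mm

Required area A ≥ P/σ_allow = 47200/75.5 = 625.2 mm².
For a solid circular section, d ≥ √(4A/π) = 28.21 mm.
Elongation limit: A ≥ PL/(Eδ_allow) = 47200·1330/(45900·0.9) = 1520 mm² ⇒ d ≥ 43.99 mm.
The elongation limit governs.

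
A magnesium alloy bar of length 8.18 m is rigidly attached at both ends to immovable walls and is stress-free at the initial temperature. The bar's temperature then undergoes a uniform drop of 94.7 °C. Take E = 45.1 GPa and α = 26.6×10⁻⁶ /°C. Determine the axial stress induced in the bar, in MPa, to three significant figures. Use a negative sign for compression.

Free thermal expansion αLΔT = 26.6e-6 · 8180 · -94.7 = -20.61 mm.
The walls impose strain ε = −(-20.61)/8180 = 2.5190e-03; σ = Eε = 45100 · 2.5190e-03 = 113.6 MPa.

114 MPa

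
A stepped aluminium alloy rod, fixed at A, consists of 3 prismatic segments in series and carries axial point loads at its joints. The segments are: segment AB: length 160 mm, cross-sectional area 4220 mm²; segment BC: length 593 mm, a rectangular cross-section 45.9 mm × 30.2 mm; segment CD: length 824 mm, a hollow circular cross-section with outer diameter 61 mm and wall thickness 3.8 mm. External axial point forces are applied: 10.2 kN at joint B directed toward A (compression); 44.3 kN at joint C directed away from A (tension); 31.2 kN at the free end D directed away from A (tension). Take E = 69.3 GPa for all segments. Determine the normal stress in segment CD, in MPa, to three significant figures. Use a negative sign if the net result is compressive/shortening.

45.7 MPa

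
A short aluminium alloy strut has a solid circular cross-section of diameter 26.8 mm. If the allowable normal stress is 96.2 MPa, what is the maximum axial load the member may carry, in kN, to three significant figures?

A = 564.1 mm².
P_max = σ_allow · A = 96.2 · 564.1 = 54270 N = 54.27 kN.

54.3 kN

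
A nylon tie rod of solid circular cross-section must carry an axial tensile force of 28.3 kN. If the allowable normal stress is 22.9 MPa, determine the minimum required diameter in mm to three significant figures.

Required area A ≥ P/σ_allow = 28300/22.9 = 1236 mm².
For a solid circular section, d ≥ √(4A/π) = 39.67 mm.

39.7 mm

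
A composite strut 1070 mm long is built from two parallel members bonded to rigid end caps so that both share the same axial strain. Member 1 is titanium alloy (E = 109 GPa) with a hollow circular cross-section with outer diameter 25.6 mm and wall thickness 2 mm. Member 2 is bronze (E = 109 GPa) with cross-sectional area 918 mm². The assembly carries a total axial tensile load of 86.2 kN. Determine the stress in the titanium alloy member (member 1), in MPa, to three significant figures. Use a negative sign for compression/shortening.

80.8 MPa

A_1 = 148.3 mm².
Equal strain + equilibrium ⇒ each member carries load in proportion to AE: A₁E₁ = 16160000 N, A₂E₂ = 100100000 N, ΣAE = 116200000 N.
σ₁ = P·E₁/ΣAE = 86200·109000/116200000 = 80.84 MPa.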